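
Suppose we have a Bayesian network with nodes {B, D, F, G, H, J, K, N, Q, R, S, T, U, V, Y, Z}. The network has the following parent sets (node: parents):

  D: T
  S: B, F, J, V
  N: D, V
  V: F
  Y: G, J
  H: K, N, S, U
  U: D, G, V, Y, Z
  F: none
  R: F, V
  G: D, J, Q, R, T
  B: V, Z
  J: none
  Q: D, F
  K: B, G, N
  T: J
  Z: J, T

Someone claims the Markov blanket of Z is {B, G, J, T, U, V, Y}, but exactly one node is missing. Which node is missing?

Parents of Z: J, T.
Z's children: B, U.
For each child, the remaining parents (spouses of Z):
  parents(B) \ {Z} = {V}.
  U also has parents D, G, V, Y.
MB(Z) = {B, D, G, J, T, U, V, Y}.
Comparing with the claimed set, D is missing.

D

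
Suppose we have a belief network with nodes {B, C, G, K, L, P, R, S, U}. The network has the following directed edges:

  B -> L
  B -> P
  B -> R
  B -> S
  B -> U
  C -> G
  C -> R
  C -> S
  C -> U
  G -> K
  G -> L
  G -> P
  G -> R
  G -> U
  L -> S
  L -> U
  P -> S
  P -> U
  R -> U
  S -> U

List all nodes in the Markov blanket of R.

A node's Markov blanket = Pa ∪ Ch ∪ (parents of Ch other than the node itself).
R has parents B, C, G.
Ch(R) = {U}.
Co-parents of R (other parents of its children):
  U: B, C, G, L, P, S
MB(R) = {B, C, G, L, P, S, U}.

{B, C, G, L, P, S, U}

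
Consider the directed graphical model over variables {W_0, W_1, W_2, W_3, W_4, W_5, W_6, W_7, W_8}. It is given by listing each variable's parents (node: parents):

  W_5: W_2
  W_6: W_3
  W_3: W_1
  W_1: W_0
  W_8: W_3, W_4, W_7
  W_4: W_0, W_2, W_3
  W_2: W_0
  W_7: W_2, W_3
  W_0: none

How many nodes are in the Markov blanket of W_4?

Pa(W_4) = {W_0, W_2, W_3}.
W_4 has child W_8.
Other parents of W_4's children:
  W_8's other parents are W_3, W_7.
MB(W_4) = {W_0, W_2, W_3, W_7, W_8}, which has 5 nodes.

5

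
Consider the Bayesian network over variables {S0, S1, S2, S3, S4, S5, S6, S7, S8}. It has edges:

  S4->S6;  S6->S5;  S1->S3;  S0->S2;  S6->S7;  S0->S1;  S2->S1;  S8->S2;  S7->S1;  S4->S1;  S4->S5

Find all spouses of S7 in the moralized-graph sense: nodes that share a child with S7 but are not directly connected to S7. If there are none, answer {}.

{S0, S2, S4}

Children of S7: S1.
  S1's other parents are S0, S2, S4.
Excluding nodes already adjacent to S7 (S1, S6), the co-parent-only contribution is {S0, S2, S4}.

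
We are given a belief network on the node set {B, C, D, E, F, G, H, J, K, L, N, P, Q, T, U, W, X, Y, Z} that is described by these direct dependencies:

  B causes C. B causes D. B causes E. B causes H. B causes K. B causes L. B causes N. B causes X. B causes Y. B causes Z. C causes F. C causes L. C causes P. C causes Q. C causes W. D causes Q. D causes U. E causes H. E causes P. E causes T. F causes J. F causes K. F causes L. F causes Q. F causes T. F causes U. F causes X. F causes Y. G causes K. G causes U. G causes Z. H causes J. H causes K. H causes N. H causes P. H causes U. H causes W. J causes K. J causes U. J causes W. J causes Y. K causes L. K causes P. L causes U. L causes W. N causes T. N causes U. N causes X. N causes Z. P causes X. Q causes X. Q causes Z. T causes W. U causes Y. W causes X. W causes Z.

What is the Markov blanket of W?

Parents of W: C, H, J, L, T.
Children of W: X, Z.
Parents of each child, excluding W:
  X: B, F, N, P, Q
  Z: B, G, N, Q
Union: {C, H, J, L, T} ∪ {X, Z} ∪ {B, F, G, N, P, Q} = {B, C, F, G, H, J, L, N, P, Q, T, X, Z}.

{B, C, F, G, H, J, L, N, P, Q, T, X, Z}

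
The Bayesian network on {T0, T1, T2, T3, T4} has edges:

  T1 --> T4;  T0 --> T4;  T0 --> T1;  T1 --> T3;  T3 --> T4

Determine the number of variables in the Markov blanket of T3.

A node's Markov blanket = Pa ∪ Ch ∪ (parents of Ch other than the node itself).
Parents of T3: T1.
Ch(T3) = {T4}.
Parents of each child, excluding T3:
  T4's other parents are T0, T1.
MB(T3) = {T0, T1, T4}, which has 3 nodes.

3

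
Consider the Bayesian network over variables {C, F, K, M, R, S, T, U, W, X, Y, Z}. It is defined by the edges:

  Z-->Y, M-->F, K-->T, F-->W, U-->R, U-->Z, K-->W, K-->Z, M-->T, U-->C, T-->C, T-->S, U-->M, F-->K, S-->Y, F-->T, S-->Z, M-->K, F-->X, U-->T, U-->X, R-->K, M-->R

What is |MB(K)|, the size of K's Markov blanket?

8

A node's Markov blanket = Pa ∪ Ch ∪ (parents of Ch other than the node itself).
Parents of K: F, M, R.
K's children: T, W, Z.
For each child, the remaining parents (spouses of K):
  W also has parent F.
  parents(T) \ {K} = {F, M, U}.
  Z's other parents are S, U.
MB(K) = {F, M, R, S, T, U, W, Z}, which has 8 nodes.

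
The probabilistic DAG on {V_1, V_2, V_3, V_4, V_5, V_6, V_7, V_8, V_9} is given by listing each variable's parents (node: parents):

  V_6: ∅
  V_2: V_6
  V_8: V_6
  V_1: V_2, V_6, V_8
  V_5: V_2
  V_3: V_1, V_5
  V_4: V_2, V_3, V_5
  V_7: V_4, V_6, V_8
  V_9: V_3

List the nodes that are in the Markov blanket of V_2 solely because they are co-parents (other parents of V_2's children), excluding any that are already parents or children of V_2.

Children of V_2: V_1, V_4, V_5.
  parents(V_1) \ {V_2} = {V_6, V_8}.
  V_5: no additional parents.
  V_4's other parents are V_3, V_5.
Excluding nodes already adjacent to V_2 (V_1, V_4, V_5, V_6), the co-parent-only contribution is {V_3, V_8}.

{V_3, V_8}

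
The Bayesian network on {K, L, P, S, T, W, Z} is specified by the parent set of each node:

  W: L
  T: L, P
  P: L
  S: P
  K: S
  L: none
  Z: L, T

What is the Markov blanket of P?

P has parent L.
Children of P: S, T.
Other parents of P's children:
  S has no other parent.
  parents(T) \ {P} = {L}.
Taking the union gives {L, S, T}.

{L, S, T}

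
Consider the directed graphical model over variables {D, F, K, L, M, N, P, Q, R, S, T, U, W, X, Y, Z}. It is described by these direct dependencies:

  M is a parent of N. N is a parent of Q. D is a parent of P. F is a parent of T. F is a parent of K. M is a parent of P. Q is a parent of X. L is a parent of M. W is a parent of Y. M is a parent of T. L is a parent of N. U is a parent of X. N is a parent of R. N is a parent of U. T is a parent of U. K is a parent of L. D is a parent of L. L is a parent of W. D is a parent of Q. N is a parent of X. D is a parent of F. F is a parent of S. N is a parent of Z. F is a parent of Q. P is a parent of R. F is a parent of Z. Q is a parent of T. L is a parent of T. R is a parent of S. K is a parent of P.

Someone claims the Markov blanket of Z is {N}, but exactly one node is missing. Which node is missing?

F

Z's parents: F, N.
Children of Z: none.
With no children, Z has no spouses; the co-parent set is empty.
MB(Z) = {F, N}.
Comparing with the claimed set, F is missing.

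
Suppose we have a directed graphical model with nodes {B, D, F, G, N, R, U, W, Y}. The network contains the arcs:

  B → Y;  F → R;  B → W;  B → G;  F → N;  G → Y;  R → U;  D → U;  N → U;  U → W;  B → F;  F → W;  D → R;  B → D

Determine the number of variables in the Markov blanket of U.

By definition, MB(U) is built from U's parents, U's children, and the co-parents of U.
U has parents D, N, R.
U's children: W.
For each child, the remaining parents (spouses of U):
  W: B, F
MB(U) = {B, D, F, N, R, W}, which has 6 nodes.

6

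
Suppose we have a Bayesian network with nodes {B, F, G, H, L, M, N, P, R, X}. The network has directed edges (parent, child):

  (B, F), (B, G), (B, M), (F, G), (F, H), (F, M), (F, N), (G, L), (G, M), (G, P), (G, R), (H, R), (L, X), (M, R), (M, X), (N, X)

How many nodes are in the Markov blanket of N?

N has child X.
N has parent F.
Parents of each child, excluding N:
  parents(X) \ {N} = {L, M}.
MB(N) = {F, L, M, X}, which has 4 nodes.

4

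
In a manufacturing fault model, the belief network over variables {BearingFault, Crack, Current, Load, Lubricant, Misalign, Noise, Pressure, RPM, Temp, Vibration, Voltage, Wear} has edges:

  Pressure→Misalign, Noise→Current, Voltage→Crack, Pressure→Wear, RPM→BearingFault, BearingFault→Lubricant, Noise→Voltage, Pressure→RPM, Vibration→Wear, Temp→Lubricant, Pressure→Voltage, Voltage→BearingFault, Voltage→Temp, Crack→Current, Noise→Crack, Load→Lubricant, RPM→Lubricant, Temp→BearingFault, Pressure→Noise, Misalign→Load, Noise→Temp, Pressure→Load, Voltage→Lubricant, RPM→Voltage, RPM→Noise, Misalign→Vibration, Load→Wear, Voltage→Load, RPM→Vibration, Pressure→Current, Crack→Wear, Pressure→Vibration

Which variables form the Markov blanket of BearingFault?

{Load, Lubricant, RPM, Temp, Voltage}

A node's Markov blanket = Pa ∪ Ch ∪ (parents of Ch other than the node itself).
Ch(BearingFault) = {Lubricant}.
Parents of BearingFault: RPM, Temp, Voltage.
Other parents of BearingFault's children:
  Lubricant also has parents Load, RPM, Temp, Voltage.
MB(BearingFault) = {Load, Lubricant, RPM, Temp, Voltage}.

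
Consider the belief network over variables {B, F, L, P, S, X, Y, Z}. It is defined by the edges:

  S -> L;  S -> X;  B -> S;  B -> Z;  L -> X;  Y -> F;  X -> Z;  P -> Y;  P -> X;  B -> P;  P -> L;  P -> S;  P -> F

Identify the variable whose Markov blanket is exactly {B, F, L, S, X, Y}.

The target node must have every member of {B, F, L, S, X, Y} as a parent, child, or co-parent, and no others.
Parents of P: B; children: F, L, S, X, Y; co-parents: B, L, S, Y.
These exactly cover the given set, so the node is P.

P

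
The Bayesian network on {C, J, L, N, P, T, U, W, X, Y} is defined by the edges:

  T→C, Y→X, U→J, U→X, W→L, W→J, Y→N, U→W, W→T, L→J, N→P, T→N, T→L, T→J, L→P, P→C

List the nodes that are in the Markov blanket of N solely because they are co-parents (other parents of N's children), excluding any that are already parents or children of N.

Children of N: P.
  P's other parent is L.
Excluding nodes already adjacent to N (P, T, Y), the co-parent-only contribution is {L}.

{L}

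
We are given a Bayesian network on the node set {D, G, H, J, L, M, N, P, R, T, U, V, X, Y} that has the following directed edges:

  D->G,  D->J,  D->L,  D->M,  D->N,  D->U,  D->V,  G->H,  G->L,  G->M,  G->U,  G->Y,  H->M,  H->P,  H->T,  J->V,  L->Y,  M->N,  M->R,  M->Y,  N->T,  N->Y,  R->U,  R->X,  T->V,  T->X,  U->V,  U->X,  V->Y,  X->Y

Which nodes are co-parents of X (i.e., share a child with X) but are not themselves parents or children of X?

{G, L, M, N, V}

Children of X: Y.
  parents(Y) \ {X} = {G, L, M, N, V}.
Excluding nodes already adjacent to X (R, T, U, Y), the co-parent-only contribution is {G, L, M, N, V}.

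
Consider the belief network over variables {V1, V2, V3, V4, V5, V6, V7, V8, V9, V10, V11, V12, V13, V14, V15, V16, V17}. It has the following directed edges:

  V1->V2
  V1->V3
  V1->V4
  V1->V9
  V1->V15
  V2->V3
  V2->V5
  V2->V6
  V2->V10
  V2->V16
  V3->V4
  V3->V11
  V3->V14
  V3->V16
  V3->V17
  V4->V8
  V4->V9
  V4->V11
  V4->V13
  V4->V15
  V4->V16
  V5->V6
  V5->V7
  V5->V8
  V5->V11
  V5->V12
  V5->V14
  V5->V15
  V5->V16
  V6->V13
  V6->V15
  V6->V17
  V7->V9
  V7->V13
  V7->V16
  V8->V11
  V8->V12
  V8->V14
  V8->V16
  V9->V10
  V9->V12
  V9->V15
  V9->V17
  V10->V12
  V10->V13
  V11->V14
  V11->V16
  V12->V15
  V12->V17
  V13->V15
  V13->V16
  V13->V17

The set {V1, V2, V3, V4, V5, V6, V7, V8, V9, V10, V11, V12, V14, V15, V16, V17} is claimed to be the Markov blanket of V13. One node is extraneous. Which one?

Children of V13: V15, V16, V17.
Parents of V13: V4, V6, V7, V10.
For each child, the remaining parents (spouses of V13):
  V15: V1, V4, V5, V6, V9, V12
  V16: V2, V3, V4, V5, V7, V8, V11
  V17: V3, V6, V9, V12
MB(V13) = {V1, V2, V3, V4, V5, V6, V7, V8, V9, V10, V11, V12, V15, V16, V17}.
V14 is neither a parent, child, nor co-parent of V13, so it does not belong.

V14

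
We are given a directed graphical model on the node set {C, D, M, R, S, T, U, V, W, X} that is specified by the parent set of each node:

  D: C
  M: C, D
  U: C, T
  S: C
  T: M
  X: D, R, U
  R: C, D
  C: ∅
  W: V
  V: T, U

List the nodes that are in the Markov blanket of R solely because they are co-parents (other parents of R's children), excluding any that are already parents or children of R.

Children of R: X.
  X: D, U
Excluding nodes already adjacent to R (C, D, X), the co-parent-only contribution is {U}.

{U}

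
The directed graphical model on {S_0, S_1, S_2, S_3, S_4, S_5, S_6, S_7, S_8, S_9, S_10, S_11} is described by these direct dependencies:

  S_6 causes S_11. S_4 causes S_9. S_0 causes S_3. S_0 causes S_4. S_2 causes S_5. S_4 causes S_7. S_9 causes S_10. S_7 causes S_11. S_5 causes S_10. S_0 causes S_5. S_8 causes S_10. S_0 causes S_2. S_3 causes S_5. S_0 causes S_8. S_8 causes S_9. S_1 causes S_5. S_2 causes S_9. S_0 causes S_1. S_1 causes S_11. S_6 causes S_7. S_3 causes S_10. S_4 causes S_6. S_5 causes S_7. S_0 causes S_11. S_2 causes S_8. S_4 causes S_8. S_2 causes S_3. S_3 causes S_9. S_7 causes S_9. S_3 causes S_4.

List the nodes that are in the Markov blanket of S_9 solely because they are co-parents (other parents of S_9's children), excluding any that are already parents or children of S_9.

Children of S_9: S_10.
  S_10's other parents are S_3, S_5, S_8.
Excluding nodes already adjacent to S_9 (S_2, S_3, S_4, S_7, S_8, S_10), the co-parent-only contribution is {S_5}.

{S_5}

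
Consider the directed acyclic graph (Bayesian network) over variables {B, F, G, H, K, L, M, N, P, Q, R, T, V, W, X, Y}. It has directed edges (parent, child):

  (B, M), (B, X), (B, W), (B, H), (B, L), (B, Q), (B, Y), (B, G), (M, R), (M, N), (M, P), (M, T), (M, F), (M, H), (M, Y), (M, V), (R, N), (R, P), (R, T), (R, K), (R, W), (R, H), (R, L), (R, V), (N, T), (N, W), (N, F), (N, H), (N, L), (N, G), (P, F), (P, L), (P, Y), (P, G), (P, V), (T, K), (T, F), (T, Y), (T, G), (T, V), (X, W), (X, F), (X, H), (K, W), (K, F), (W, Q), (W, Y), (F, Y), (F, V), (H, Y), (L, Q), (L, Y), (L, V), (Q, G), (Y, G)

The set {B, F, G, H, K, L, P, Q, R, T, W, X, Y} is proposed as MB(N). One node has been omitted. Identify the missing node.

M

Ch(N) = {F, G, H, L, T, W}.
N has parents M, R.
Co-parents of N (other parents of its children):
  T: M, R
  W: B, K, R, X
  F: K, M, P, T, X
  H: B, M, R, X
  L: B, P, R
  G: B, P, Q, T, Y
MB(N) = {B, F, G, H, K, L, M, P, Q, R, T, W, X, Y}.
Comparing with the claimed set, M is missing.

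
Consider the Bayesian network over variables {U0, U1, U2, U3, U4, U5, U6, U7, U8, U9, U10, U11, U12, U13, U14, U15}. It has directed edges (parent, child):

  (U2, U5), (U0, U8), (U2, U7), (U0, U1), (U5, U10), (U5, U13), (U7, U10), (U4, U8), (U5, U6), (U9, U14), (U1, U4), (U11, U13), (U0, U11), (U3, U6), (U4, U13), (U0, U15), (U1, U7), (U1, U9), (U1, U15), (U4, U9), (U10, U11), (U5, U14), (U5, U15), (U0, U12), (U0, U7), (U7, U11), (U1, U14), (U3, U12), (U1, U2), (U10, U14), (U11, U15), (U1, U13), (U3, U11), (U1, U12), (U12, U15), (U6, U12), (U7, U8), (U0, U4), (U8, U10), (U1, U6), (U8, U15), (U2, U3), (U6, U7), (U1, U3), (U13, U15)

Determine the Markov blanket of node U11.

Parents of U11: U0, U3, U7, U10.
U11 has children U13, U15.
Co-parents of U11 (other parents of its children):
  parents(U13) \ {U11} = {U1, U4, U5}.
  parents(U15) \ {U11} = {U0, U1, U5, U8, U12, U13}.
MB(U11) = {U0, U1, U3, U4, U5, U7, U8, U10, U12, U13, U15}.

{U0, U1, U3, U4, U5, U7, U8, U10, U12, U13, U15}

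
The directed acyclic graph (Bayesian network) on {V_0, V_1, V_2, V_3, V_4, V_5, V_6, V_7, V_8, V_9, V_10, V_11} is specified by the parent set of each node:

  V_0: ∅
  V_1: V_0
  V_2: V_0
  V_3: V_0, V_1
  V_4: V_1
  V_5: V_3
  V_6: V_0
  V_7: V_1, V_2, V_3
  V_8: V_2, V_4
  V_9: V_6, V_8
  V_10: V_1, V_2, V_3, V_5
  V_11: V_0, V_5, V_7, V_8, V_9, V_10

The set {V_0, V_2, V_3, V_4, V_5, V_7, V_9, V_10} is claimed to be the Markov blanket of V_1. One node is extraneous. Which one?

Recall MB(v) = parents ∪ children ∪ spouses, where spouses are the other parents of v's children.
Ch(V_1) = {V_3, V_4, V_7, V_10}.
Parents of V_1: V_0.
For each child, the remaining parents (spouses of V_1):
  parents(V_3) \ {V_1} = {V_0}.
  V_4: no additional parents.
  V_7's other parents are V_2, V_3.
  parents(V_10) \ {V_1} = {V_2, V_3, V_5}.
MB(V_1) = {V_0, V_2, V_3, V_4, V_5, V_7, V_10}.
V_9 is neither a parent, child, nor co-parent of V_1, so it does not belong.

V_9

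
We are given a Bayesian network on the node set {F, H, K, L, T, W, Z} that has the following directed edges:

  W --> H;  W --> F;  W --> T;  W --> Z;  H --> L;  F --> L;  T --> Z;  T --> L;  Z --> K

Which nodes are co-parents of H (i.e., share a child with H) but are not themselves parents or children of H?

{F, T}

Children of H: L.
  parents(L) \ {H} = {F, T}.
Excluding nodes already adjacent to H (L, W), the co-parent-only contribution is {F, T}.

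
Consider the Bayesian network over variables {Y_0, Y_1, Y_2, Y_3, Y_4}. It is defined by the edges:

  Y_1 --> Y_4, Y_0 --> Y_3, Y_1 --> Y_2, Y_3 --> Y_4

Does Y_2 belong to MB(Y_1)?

Y_2 is a child of Y_1.
So Y_2 ∈ MB(Y_1).

Yes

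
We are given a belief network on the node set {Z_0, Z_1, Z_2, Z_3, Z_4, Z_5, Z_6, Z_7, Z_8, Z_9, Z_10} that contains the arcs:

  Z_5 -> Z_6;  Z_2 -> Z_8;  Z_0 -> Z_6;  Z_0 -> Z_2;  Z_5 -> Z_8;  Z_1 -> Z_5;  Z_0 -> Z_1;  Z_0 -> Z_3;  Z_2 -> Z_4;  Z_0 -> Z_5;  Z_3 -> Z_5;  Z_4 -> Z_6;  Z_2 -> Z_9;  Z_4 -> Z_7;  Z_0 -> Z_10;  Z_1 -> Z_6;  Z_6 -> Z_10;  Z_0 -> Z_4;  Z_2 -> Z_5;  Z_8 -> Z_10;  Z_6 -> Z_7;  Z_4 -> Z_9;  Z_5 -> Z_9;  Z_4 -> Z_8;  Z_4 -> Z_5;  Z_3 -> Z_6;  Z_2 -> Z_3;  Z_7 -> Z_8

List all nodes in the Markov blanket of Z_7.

Recall MB(v) = parents ∪ children ∪ spouses, where spouses are the other parents of v's children.
Parents of Z_7: Z_4, Z_6.
Z_7 has child Z_8.
Parents of each child, excluding Z_7:
  parents(Z_8) \ {Z_7} = {Z_2, Z_4, Z_5}.
MB(Z_7) = {Z_2, Z_4, Z_5, Z_6, Z_8}.

{Z_2, Z_4, Z_5, Z_6, Z_8}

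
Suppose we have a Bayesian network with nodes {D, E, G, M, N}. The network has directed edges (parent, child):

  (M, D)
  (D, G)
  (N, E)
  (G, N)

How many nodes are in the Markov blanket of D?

2

Parents of D: M.
D's children: G.
Parents of each child, excluding D:
  G: no additional parents.
MB(D) = {G, M}, which has 2 nodes.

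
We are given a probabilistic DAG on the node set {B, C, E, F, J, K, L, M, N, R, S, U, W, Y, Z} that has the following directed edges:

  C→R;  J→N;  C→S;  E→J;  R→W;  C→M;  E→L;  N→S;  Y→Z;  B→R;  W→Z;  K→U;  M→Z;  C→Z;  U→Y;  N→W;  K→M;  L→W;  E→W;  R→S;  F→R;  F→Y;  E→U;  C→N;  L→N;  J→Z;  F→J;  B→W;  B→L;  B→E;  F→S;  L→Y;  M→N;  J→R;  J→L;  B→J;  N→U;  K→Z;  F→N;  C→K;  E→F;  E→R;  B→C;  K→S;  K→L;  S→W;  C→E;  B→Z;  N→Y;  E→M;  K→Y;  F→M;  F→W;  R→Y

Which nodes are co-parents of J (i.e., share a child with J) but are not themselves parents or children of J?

Children of J: L, N, R, Z.
  L: B, E, K
  N: C, F, L, M
  R: B, C, E, F
  Z: B, C, K, M, W, Y
Excluding nodes already adjacent to J (B, E, F, L, N, R, Z), the co-parent-only contribution is {C, K, M, W, Y}.

{C, K, M, W, Y}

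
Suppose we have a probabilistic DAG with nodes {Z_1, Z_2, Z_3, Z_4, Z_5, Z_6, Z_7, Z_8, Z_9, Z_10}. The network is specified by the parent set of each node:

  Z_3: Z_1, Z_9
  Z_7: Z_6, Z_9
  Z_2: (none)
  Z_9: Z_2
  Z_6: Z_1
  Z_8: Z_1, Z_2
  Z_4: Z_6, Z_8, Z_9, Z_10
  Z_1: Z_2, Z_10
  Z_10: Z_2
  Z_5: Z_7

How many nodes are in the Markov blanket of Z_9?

8

Pa(Z_9) = {Z_2}.
Children of Z_9: Z_3, Z_4, Z_7.
Co-parents of Z_9 (other parents of its children):
  parents(Z_3) \ {Z_9} = {Z_1}.
  Z_7 also has parent Z_6.
  parents(Z_4) \ {Z_9} = {Z_6, Z_8, Z_10}.
MB(Z_9) = {Z_1, Z_2, Z_3, Z_4, Z_6, Z_7, Z_8, Z_10}, which has 8 nodes.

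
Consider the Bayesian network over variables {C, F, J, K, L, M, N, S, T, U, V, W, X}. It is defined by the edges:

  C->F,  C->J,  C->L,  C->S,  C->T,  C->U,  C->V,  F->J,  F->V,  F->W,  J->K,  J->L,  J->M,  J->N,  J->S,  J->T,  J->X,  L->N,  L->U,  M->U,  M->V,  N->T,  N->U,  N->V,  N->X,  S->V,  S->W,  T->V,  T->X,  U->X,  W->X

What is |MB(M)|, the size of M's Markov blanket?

9

The Markov blanket of a node is its parents, its children, and the other parents of its children.
M's children: U, V.
Parents of M: J.
Co-parents of M (other parents of its children):
  U also has parents C, L, N.
  V's other parents are C, F, N, S, T.
MB(M) = {C, F, J, L, N, S, T, U, V}, which has 9 nodes.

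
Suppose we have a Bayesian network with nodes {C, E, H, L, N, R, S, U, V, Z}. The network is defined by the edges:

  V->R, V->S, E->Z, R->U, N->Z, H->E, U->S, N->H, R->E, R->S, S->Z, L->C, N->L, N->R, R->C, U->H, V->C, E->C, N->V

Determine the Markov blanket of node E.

{C, H, L, N, R, S, V, Z}

Recall MB(v) = parents ∪ children ∪ spouses, where spouses are the other parents of v's children.
Parents of E: H, R.
E has children C, Z.
For each child, the remaining parents (spouses of E):
  parents(C) \ {E} = {L, R, V}.
  parents(Z) \ {E} = {N, S}.
So the Markov blanket of E is {C, H, L, N, R, S, V, Z}.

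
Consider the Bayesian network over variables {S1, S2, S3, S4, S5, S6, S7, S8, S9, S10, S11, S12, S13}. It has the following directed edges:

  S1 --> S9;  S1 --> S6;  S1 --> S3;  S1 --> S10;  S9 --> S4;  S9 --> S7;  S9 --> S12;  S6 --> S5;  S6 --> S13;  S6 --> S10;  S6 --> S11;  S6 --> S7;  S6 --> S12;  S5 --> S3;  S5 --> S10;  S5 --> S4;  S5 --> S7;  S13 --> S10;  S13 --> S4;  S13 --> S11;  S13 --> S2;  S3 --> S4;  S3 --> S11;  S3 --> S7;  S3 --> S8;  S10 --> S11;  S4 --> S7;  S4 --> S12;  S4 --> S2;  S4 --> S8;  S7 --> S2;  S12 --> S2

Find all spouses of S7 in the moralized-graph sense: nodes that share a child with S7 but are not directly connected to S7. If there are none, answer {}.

{S12, S13}

Children of S7: S2.
  S2: S4, S12, S13
Excluding nodes already adjacent to S7 (S2, S3, S4, S5, S6, S9), the co-parent-only contribution is {S12, S13}.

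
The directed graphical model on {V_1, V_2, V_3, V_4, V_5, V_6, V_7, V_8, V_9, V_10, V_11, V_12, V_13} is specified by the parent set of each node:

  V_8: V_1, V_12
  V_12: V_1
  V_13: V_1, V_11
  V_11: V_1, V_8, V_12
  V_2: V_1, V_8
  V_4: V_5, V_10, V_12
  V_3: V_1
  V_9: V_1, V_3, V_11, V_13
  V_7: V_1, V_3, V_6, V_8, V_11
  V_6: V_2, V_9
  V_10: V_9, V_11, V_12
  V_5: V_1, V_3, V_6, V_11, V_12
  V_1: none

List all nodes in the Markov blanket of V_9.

V_9 has parents V_1, V_3, V_11, V_13.
Ch(V_9) = {V_6, V_10}.
Co-parents of V_9 (other parents of its children):
  V_6: V_2
  V_10: V_11, V_12
Union: {V_1, V_3, V_11, V_13} ∪ {V_6, V_10} ∪ {V_2, V_11, V_12} = {V_1, V_2, V_3, V_6, V_10, V_11, V_12, V_13}.

{V_1, V_2, V_3, V_6, V_10, V_11, V_12, V_13}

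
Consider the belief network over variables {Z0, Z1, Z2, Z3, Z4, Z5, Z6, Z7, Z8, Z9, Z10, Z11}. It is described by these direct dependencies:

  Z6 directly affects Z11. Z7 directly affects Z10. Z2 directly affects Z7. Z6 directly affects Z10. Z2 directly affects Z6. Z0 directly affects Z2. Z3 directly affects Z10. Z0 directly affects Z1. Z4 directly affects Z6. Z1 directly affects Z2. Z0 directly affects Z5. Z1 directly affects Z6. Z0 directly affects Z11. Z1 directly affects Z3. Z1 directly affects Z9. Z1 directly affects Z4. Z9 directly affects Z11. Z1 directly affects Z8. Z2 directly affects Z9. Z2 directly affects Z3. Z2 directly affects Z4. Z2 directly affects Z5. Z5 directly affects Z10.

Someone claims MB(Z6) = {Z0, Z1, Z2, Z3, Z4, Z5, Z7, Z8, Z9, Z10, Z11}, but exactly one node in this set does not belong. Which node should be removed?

Parents of Z6: Z1, Z2, Z4.
Ch(Z6) = {Z10, Z11}.
Other parents of Z6's children:
  Z10: Z3, Z5, Z7
  Z11: Z0, Z9
MB(Z6) = {Z0, Z1, Z2, Z3, Z4, Z5, Z7, Z9, Z10, Z11}.
Z8 is neither a parent, child, nor co-parent of Z6, so it does not belong.

Z8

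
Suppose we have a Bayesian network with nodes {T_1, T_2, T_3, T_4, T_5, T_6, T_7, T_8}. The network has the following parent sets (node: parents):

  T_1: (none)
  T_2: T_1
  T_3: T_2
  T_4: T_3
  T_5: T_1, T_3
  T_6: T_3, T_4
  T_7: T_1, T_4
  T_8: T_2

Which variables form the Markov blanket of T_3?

{T_1, T_2, T_4, T_5, T_6}

The Markov blanket of a node is its parents, its children, and the other parents of its children.
Parents of T_3: T_2.
T_3 has children T_4, T_5, T_6.
Other parents of T_3's children:
  T_4: no additional parents.
  T_5 also has parent T_1.
  T_6's other parent is T_4.
Taking the union gives {T_1, T_2, T_4, T_5, T_6}.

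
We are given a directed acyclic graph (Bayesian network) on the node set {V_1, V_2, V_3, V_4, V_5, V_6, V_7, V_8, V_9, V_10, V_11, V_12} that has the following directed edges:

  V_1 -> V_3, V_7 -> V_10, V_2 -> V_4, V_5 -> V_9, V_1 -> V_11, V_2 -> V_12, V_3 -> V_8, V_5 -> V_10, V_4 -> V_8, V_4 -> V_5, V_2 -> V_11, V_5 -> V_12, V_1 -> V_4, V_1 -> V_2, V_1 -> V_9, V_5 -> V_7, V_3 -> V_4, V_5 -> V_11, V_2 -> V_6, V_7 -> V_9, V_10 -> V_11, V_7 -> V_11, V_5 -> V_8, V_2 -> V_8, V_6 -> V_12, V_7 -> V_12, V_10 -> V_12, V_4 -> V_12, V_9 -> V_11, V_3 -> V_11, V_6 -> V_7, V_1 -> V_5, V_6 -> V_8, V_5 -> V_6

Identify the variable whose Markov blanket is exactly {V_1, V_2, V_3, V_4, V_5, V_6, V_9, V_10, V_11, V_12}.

V_7

The target node must have every member of {V_1, V_2, V_3, V_4, V_5, V_6, V_9, V_10, V_11, V_12} as a parent, child, or co-parent, and no others.
Parents of V_7: V_5, V_6; children: V_9, V_10, V_11, V_12; co-parents: V_1, V_2, V_3, V_4, V_5, V_6, V_9, V_10.
These exactly cover the given set, so the node is V_7.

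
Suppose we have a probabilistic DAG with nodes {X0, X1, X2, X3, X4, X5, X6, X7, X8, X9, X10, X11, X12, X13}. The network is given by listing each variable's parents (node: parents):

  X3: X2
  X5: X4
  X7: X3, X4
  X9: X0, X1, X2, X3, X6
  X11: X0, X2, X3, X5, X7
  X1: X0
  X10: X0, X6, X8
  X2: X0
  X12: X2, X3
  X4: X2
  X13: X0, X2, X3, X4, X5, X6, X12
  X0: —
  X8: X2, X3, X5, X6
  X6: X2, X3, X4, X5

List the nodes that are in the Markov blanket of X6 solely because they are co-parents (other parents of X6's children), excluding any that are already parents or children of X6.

{X0, X1, X12}

Children of X6: X8, X9, X10, X13.
  X8 also has parents X2, X3, X5.
  parents(X9) \ {X6} = {X0, X1, X2, X3}.
  X10 also has parents X0, X8.
  X13 also has parents X0, X2, X3, X4, X5, X12.
Excluding nodes already adjacent to X6 (X2, X3, X4, X5, X8, X9, X10, X13), the co-parent-only contribution is {X0, X1, X12}.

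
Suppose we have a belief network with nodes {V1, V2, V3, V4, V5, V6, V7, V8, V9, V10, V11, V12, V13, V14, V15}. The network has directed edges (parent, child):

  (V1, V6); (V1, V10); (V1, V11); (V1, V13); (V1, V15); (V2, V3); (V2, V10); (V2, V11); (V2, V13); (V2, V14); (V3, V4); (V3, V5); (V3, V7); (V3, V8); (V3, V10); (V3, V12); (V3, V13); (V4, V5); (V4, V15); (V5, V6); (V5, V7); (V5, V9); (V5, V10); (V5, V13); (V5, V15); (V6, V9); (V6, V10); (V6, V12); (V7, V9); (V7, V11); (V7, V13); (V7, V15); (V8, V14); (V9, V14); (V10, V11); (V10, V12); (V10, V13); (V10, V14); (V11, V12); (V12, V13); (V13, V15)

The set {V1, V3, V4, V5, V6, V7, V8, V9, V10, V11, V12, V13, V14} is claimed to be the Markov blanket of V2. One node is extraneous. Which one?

Children of V2: V3, V10, V11, V13, V14.
Pa(V2) = {}.
Co-parents of V2 (other parents of its children):
  V3 has no other parent.
  V10's other parents are V1, V3, V5, V6.
  V11's other parents are V1, V7, V10.
  V13 also has parents V1, V3, V5, V7, V10, V12.
  V14 also has parents V8, V9, V10.
MB(V2) = {V1, V3, V5, V6, V7, V8, V9, V10, V11, V12, V13, V14}.
V4 is neither a parent, child, nor co-parent of V2, so it does not belong.

V4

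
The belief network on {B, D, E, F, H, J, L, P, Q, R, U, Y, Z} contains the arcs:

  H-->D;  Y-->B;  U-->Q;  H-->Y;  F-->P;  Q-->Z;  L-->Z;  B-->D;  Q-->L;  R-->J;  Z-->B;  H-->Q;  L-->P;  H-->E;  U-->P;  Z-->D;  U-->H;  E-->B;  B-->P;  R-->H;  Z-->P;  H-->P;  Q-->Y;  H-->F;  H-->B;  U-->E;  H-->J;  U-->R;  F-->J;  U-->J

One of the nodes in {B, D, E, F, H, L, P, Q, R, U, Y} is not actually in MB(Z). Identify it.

Z's children: B, D, P.
Z's parents: L, Q.
For each child, the remaining parents (spouses of Z):
  B's other parents are E, H, Y.
  parents(P) \ {Z} = {B, F, H, L, U}.
  parents(D) \ {Z} = {B, H}.
MB(Z) = {B, D, E, F, H, L, P, Q, U, Y}.
R is neither a parent, child, nor co-parent of Z, so it does not belong.

R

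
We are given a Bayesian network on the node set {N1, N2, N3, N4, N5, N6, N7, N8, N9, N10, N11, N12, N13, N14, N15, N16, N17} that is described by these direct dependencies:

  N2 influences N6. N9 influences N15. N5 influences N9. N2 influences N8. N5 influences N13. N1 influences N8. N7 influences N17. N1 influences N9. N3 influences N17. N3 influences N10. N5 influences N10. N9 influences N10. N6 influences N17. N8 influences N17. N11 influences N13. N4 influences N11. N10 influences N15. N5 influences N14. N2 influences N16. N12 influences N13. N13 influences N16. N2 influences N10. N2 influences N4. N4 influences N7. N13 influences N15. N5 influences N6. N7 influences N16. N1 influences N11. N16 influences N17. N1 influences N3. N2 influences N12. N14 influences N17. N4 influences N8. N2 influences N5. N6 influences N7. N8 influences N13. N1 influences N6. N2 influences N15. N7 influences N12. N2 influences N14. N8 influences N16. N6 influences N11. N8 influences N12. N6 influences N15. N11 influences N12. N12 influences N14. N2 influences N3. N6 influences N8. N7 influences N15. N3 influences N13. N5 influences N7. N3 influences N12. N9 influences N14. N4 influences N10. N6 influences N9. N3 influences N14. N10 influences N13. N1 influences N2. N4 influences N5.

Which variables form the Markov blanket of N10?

By definition, MB(N10) is built from N10's parents, N10's children, and the co-parents of N10.
N10's parents: N2, N3, N4, N5, N9.
Ch(N10) = {N13, N15}.
For each child, the remaining parents (spouses of N10):
  N13's other parents are N3, N5, N8, N11, N12.
  parents(N15) \ {N10} = {N2, N6, N7, N9, N13}.
MB(N10) = {N2, N3, N4, N5, N6, N7, N8, N9, N11, N12, N13, N15}.

{N2, N3, N4, N5, N6, N7, N8, N9, N11, N12, N13, N15}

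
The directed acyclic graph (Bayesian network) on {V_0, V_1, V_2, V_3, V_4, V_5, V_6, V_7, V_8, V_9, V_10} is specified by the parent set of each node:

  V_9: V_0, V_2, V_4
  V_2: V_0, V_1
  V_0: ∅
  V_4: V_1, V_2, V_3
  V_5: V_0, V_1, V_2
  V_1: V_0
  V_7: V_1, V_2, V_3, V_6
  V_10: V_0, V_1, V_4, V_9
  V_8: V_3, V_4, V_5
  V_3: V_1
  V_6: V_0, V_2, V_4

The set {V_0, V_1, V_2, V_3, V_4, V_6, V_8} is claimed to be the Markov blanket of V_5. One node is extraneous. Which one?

V_6

Children of V_5: V_8.
Parents of V_5: V_0, V_1, V_2.
Parents of each child, excluding V_5:
  V_8: V_3, V_4
MB(V_5) = {V_0, V_1, V_2, V_3, V_4, V_8}.
V_6 is neither a parent, child, nor co-parent of V_5, so it does not belong.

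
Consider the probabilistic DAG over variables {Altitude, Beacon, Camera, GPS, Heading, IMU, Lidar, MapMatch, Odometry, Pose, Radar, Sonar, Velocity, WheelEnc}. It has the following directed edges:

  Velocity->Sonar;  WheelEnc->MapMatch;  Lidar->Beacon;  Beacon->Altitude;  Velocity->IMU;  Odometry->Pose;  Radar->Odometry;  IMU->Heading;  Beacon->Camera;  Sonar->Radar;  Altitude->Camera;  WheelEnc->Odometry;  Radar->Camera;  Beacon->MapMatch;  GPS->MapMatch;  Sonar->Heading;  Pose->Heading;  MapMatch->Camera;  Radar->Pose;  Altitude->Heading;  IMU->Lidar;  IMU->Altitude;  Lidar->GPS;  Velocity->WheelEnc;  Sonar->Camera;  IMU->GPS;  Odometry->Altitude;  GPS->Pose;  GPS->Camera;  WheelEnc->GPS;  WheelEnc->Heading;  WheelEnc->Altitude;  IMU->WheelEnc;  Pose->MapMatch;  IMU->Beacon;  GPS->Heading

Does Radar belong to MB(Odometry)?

Yes

Radar is a parent of Odometry.
So Radar ∈ MB(Odometry).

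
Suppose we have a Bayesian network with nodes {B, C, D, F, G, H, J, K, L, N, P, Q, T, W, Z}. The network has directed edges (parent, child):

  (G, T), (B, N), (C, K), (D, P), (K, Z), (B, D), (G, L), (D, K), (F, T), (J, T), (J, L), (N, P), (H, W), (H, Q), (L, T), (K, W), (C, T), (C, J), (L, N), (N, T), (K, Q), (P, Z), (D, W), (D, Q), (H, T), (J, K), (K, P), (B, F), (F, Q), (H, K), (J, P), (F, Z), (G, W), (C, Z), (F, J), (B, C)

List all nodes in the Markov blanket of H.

Ch(H) = {K, Q, T, W}.
H's parents: none.
Co-parents of H (other parents of its children):
  parents(K) \ {H} = {C, D, J}.
  parents(Q) \ {H} = {D, F, K}.
  T also has parents C, F, G, J, L, N.
  W also has parents D, G, K.
MB(H) = {C, D, F, G, J, K, L, N, Q, T, W}.

{C, D, F, G, J, K, L, N, Q, T, W}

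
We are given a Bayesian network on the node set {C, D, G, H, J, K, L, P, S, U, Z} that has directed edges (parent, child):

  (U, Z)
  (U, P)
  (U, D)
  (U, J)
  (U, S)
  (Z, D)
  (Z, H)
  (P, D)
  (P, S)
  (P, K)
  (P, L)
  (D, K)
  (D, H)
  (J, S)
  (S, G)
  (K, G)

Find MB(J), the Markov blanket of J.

{P, S, U}

By definition, MB(J) is built from J's parents, J's children, and the co-parents of J.
J's parents: U.
Ch(J) = {S}.
Parents of each child, excluding J:
  S: P, U
Taking the union gives {P, S, U}.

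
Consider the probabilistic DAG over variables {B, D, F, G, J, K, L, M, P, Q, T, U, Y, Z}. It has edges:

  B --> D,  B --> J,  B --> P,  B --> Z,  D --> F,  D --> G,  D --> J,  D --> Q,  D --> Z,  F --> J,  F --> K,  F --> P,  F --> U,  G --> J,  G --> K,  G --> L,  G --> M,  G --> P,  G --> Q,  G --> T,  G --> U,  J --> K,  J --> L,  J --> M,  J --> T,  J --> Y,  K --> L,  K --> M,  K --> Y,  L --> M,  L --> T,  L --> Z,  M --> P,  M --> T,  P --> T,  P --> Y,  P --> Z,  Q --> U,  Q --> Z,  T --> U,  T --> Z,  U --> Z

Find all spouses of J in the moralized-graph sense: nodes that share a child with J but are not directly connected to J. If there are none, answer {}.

{P}

Children of J: K, L, M, T, Y.
  parents(K) \ {J} = {F, G}.
  L also has parents G, K.
  M also has parents G, K, L.
  T's other parents are G, L, M, P.
  Y also has parents K, P.
Excluding nodes already adjacent to J (B, D, F, G, K, L, M, T, Y), the co-parent-only contribution is {P}.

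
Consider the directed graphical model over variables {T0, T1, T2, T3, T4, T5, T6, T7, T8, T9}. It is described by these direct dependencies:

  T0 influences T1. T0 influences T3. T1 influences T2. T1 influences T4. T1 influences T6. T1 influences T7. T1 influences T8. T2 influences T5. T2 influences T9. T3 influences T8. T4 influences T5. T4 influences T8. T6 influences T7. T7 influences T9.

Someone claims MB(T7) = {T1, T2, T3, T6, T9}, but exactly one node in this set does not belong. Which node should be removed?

By definition, MB(T7) is built from T7's parents, T7's children, and the co-parents of T7.
Pa(T7) = {T1, T6}.
T7 has child T9.
Other parents of T7's children:
  parents(T9) \ {T7} = {T2}.
MB(T7) = {T1, T2, T6, T9}.
T3 is neither a parent, child, nor co-parent of T7, so it does not belong.

T3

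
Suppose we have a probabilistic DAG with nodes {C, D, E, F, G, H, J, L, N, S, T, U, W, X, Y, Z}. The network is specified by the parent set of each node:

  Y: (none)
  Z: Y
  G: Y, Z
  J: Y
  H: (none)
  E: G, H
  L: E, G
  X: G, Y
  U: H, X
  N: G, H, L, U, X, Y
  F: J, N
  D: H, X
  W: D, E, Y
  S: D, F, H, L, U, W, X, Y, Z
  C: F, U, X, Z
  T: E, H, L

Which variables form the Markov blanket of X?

{C, D, F, G, H, L, N, S, U, W, Y, Z}

The Markov blanket of a node is its parents, its children, and the other parents of its children.
X has parents G, Y.
Ch(X) = {C, D, N, S, U}.
Co-parents of X (other parents of its children):
  U: H
  N: G, H, L, U, Y
  D: H
  S: D, F, H, L, U, W, Y, Z
  C: F, U, Z
Taking the union gives {C, D, F, G, H, L, N, S, U, W, Y, Z}.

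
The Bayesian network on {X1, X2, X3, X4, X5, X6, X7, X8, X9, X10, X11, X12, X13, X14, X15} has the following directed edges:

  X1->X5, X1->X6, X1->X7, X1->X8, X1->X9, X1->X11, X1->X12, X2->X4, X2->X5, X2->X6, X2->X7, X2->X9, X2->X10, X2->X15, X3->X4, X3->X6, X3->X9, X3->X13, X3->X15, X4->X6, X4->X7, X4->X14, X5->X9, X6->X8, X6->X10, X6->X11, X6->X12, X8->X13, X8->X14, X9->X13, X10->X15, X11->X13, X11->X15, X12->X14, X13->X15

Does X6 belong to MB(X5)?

No

Recall MB(v) = parents ∪ children ∪ spouses, where spouses are the other parents of v's children.
Parents of X5: X1, X2.
X5 has child X9.
Other parents of X5's children:
  X9's other parents are X1, X2, X3.
MB(X5) = {X1, X2, X3, X9}; X6 is not in this set.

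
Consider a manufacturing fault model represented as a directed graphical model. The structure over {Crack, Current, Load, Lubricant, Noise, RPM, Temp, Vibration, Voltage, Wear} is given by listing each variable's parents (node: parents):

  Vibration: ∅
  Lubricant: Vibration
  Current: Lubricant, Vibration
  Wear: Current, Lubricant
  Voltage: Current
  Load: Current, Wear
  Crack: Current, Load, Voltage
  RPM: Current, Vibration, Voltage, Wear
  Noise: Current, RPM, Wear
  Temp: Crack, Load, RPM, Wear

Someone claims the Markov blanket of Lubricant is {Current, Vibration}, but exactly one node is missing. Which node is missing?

Lubricant's parents: Vibration.
Lubricant has children Current, Wear.
For each child, the remaining parents (spouses of Lubricant):
  Current: Vibration
  Wear: Current
MB(Lubricant) = {Current, Vibration, Wear}.
Comparing with the claimed set, Wear is missing.

Wear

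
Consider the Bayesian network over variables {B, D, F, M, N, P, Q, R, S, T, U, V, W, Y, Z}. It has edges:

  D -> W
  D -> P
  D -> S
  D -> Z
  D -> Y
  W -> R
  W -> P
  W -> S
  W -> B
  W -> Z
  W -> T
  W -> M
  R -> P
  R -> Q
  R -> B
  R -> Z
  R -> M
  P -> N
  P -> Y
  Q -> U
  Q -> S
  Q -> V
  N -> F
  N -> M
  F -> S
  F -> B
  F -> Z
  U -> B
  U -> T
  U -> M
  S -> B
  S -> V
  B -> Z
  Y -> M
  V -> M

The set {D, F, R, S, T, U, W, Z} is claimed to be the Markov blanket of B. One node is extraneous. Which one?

The Markov blanket of a node is its parents, its children, and the other parents of its children.
Parents of B: F, R, S, U, W.
B's children: Z.
Co-parents of B (other parents of its children):
  Z: D, F, R, W
MB(B) = {D, F, R, S, U, W, Z}.
T is neither a parent, child, nor co-parent of B, so it does not belong.

T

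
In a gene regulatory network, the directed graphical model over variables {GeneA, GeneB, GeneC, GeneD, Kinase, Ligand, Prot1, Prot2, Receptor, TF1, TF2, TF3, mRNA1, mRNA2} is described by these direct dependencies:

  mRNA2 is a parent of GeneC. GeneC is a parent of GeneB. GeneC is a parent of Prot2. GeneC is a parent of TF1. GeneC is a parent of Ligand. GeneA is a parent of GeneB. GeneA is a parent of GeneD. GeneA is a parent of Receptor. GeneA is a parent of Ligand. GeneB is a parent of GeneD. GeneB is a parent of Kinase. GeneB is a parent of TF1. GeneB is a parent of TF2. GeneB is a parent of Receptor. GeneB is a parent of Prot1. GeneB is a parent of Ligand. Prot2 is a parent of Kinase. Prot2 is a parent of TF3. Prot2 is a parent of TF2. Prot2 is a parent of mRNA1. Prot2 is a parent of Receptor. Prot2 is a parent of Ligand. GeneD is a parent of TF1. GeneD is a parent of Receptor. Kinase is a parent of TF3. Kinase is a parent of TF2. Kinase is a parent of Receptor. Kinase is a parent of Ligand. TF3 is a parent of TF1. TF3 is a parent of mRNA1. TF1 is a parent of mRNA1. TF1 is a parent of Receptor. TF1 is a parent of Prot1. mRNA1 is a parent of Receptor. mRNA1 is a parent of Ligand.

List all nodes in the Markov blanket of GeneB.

{GeneA, GeneC, GeneD, Kinase, Ligand, Prot1, Prot2, Receptor, TF1, TF2, TF3, mRNA1}

The Markov blanket of a node is its parents, its children, and the other parents of its children.
Pa(GeneB) = {GeneA, GeneC}.
GeneB has children GeneD, Kinase, Ligand, Prot1, Receptor, TF1, TF2.
For each child, the remaining parents (spouses of GeneB):
  parents(GeneD) \ {GeneB} = {GeneA}.
  parents(Kinase) \ {GeneB} = {Prot2}.
  TF1 also has parents GeneC, GeneD, TF3.
  TF2 also has parents Kinase, Prot2.
  parents(Receptor) \ {GeneB} = {GeneA, GeneD, Kinase, Prot2, TF1, mRNA1}.
  parents(Prot1) \ {GeneB} = {TF1}.
  Ligand also has parents GeneA, GeneC, Kinase, Prot2, mRNA1.
Taking the union gives {GeneA, GeneC, GeneD, Kinase, Ligand, Prot1, Prot2, Receptor, TF1, TF2, TF3, mRNA1}.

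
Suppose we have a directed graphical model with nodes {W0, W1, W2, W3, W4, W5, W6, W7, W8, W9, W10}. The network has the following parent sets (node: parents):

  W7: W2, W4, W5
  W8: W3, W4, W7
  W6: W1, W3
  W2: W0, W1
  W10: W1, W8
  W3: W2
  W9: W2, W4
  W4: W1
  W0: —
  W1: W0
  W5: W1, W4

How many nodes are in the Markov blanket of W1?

8

W1 has children W2, W4, W5, W6, W10.
Parents of W1: W0.
Other parents of W1's children:
  W2: W0
  W4: —
  W5: W4
  W6: W3
  W10: W8
MB(W1) = {W0, W2, W3, W4, W5, W6, W8, W10}, which has 8 nodes.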